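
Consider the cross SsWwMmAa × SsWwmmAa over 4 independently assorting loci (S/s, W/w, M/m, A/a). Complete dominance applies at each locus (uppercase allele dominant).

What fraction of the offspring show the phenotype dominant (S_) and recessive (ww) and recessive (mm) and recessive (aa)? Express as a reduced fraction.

P(S_ ww mm aa) = 3/128

SsWwMmAa gametes: SWMA×1, SWMa×1, SWmA×1, SWma×1, SwMA×1, SwMa×1, SwmA×1, Swma×1, sWMA×1, sWMa×1, sWmA×1, sWma×1, swMA×1, swMa×1, swmA×1, swma×1
SsWwmmAa gametes: SWmA×2, SWma×2, SwmA×2, Swma×2, sWmA×2, sWma×2, swmA×2, swma×2
SsWwMmAa×SsWwmmAa grid (16·16=256): SSWWMmAA=2 SSWWMmAa=4 SSWWMmaa=2 SSWWmmAA=2 SSWWmmAa=4 SSWWmmaa=2 SSWwMmAA=4 SSWwMmAa=8 SSWwMmaa=4 SSWwmmAA=4 SSWwmmAa=8 SSWwmmaa=4 SSwwMmAA=2 SSwwMmAa=4 SSwwMmaa=2 SSwwmmAA=2 SSwwmmAa=4 SSwwmmaa=2 SsWWMmAA=4 SsWWMmAa=8 SsWWMmaa=4 SsWWmmAA=4 SsWWmmAa=8 SsWWmmaa=4 SsWwMmAA=8 SsWwMmAa=16 SsWwMmaa=8 SsWwmmAA=8 SsWwmmAa=16 SsWwmmaa=8 SswwMmAA=4 SswwMmAa=8 SswwMmaa=4 SswwmmAA=4 SswwmmAa=8 Sswwmmaa=4 ssWWMmAA=2 ssWWMmAa=4 ssWWMmaa=2 ssWWmmAA=2 ssWWmmAa=4 ssWWmmaa=2 ssWwMmAA=4 ssWwMmAa=8 ssWwMmaa=4 ssWwmmAA=4 ssWwmmAa=8 ssWwmmaa=4 sswwMmAA=2 sswwMmAa=4 sswwMmaa=2 sswwmmAA=2 sswwmmAa=4 sswwmmaa=2
S_ ww mm aa hits 6/256; gcd=2; 6÷2/256÷2 = 3/128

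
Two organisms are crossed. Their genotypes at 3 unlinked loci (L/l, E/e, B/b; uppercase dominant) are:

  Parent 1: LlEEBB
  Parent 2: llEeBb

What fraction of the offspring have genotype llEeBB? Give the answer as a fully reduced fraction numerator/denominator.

LlEEBB gametes: LEB×4, lEB×4
llEeBb gametes: lEB×2, lEb×2, leB×2, leb×2
LlEEBB×llEeBb grid (8·8=64): LlEEBB=8 LlEEBb=8 LlEeBB=8 LlEeBb=8 llEEBB=8 llEEBb=8 llEeBB=8 llEeBb=8
llEeBB hits 8/64; gcd=8; 8÷8/64÷8 = 1/8

P(llEeBB) = 1/8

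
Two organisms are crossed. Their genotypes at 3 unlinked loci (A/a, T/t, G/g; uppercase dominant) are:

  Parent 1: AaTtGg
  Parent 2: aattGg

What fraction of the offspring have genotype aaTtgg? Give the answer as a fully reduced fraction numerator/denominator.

P(aaTtgg) = 1/16

AaTtGg gametes: ATG×1, ATg×1, AtG×1, Atg×1, aTG×1, aTg×1, atG×1, atg×1
aattGg gametes: atG×4, atg×4
AaTtGg×aattGg grid (8·8=64): AaTtGG=4 AaTtGg=8 AaTtgg=4 AattGG=4 AattGg=8 Aattgg=4 aaTtGG=4 aaTtGg=8 aaTtgg=4 aattGG=4 aattGg=8 aattgg=4
aaTtgg hits 4/64; gcd=4; 4÷4/64÷4 = 1/16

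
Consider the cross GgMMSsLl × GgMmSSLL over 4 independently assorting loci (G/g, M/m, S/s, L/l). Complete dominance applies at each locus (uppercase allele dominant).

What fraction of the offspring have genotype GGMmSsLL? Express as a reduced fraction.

GgMMSsLl gametes: GMSL×2, GMSl×2, GMsL×2, GMsl×2, gMSL×2, gMSl×2, gMsL×2, gMsl×2
GgMmSSLL gametes: GMSL×4, GmSL×4, gMSL×4, gmSL×4
GgMMSsLl×GgMmSSLL grid (16·16=256): GGMMSSLL=8 GGMMSSLl=8 GGMMSsLL=8 GGMMSsLl=8 GGMmSSLL=8 GGMmSSLl=8 GGMmSsLL=8 GGMmSsLl=8 GgMMSSLL=16 GgMMSSLl=16 GgMMSsLL=16 GgMMSsLl=16 GgMmSSLL=16 GgMmSSLl=16 GgMmSsLL=16 GgMmSsLl=16 ggMMSSLL=8 ggMMSSLl=8 ggMMSsLL=8 ggMMSsLl=8 ggMmSSLL=8 ggMmSSLl=8 ggMmSsLL=8 ggMmSsLl=8
GGMmSsLL hits 8/256; gcd=8; 8÷8/256÷8 = 1/32

P(GGMmSsLL) = 1/32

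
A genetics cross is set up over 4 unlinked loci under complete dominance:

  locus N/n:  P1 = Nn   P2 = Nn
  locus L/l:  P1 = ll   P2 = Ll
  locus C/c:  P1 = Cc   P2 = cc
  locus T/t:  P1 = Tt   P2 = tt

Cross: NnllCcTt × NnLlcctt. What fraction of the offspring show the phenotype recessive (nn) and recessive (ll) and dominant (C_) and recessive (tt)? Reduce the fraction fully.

P(nn ll C_ tt) = 1/32

NnllCcTt gametes: NlCT×2, NlCt×2, NlcT×2, Nlct×2, nlCT×2, nlCt×2, nlcT×2, nlct×2
NnLlcctt gametes: NLct×4, Nlct×4, nLct×4, nlct×4
NnllCcTt×NnLlcctt grid (16·16=256): NNLlCcTt=8 NNLlCctt=8 NNLlccTt=8 NNLlcctt=8 NNllCcTt=8 NNllCctt=8 NNllccTt=8 NNllcctt=8 NnLlCcTt=16 NnLlCctt=16 NnLlccTt=16 NnLlcctt=16 NnllCcTt=16 NnllCctt=16 NnllccTt=16 Nnllcctt=16 nnLlCcTt=8 nnLlCctt=8 nnLlccTt=8 nnLlcctt=8 nnllCcTt=8 nnllCctt=8 nnllccTt=8 nnllcctt=8
nn ll C_ tt hits 8/256; gcd=8; 8÷8/256÷8 = 1/32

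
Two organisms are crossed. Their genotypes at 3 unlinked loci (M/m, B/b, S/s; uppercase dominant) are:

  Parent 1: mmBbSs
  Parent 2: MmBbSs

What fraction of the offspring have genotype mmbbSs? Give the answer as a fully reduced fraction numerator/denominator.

mmBbSs gametes: mBS×2, mBs×2, mbS×2, mbs×2
MmBbSs gametes: MBS×1, MBs×1, MbS×1, Mbs×1, mBS×1, mBs×1, mbS×1, mbs×1
mmBbSs×MmBbSs grid (8·8=64): MmBBSS=2 MmBBSs=4 MmBBss=2 MmBbSS=4 MmBbSs=8 MmBbss=4 MmbbSS=2 MmbbSs=4 Mmbbss=2 mmBBSS=2 mmBBSs=4 mmBBss=2 mmBbSS=4 mmBbSs=8 mmBbss=4 mmbbSS=2 mmbbSs=4 mmbbss=2
mmbbSs hits 4/64; gcd=4; 4÷4/64÷4 = 1/16

P(mmbbSs) = 1/16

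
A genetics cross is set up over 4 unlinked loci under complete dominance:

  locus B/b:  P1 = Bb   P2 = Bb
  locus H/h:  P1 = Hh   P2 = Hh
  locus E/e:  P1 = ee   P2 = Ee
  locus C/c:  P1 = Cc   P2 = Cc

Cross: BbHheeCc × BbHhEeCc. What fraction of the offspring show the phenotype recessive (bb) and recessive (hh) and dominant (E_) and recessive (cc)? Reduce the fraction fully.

P(bb hh E_ cc) = 1/128

BbHheeCc gametes: BHeC×2, BHec×2, BheC×2, Bhec×2, bHeC×2, bHec×2, bheC×2, bhec×2
BbHhEeCc gametes: BHEC×1, BHEc×1, BHeC×1, BHec×1, BhEC×1, BhEc×1, BheC×1, Bhec×1, bHEC×1, bHEc×1, bHeC×1, bHec×1, bhEC×1, bhEc×1, bheC×1, bhec×1
BbHheeCc×BbHhEeCc grid (16·16=256): BBHHEeCC=2 BBHHEeCc=4 BBHHEecc=2 BBHHeeCC=2 BBHHeeCc=4 BBHHeecc=2 BBHhEeCC=4 BBHhEeCc=8 BBHhEecc=4 BBHheeCC=4 BBHheeCc=8 BBHheecc=4 BBhhEeCC=2 BBhhEeCc=4 BBhhEecc=2 BBhheeCC=2 BBhheeCc=4 BBhheecc=2 BbHHEeCC=4 BbHHEeCc=8 BbHHEecc=4 BbHHeeCC=4 BbHHeeCc=8 BbHHeecc=4 BbHhEeCC=8 BbHhEeCc=16 BbHhEecc=8 BbHheeCC=8 BbHheeCc=16 BbHheecc=8 BbhhEeCC=4 BbhhEeCc=8 BbhhEecc=4 BbhheeCC=4 BbhheeCc=8 Bbhheecc=4 bbHHEeCC=2 bbHHEeCc=4 bbHHEecc=2 bbHHeeCC=2 bbHHeeCc=4 bbHHeecc=2 bbHhEeCC=4 bbHhEeCc=8 bbHhEecc=4 bbHheeCC=4 bbHheeCc=8 bbHheecc=4 bbhhEeCC=2 bbhhEeCc=4 bbhhEecc=2 bbhheeCC=2 bbhheeCc=4 bbhheecc=2
bb hh E_ cc hits 2/256; gcd=2; 2÷2/256÷2 = 1/128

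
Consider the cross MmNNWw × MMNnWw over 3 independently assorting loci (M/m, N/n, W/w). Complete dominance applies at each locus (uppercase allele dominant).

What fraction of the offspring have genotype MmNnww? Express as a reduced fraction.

P(MmNnww) = 1/16

MmNNWw gametes: MNW×2, MNw×2, mNW×2, mNw×2
MMNnWw gametes: MNW×2, MNw×2, MnW×2, Mnw×2
MmNNWw×MMNnWw grid (8·8=64): MMNNWW=4 MMNNWw=8 MMNNww=4 MMNnWW=4 MMNnWw=8 MMNnww=4 MmNNWW=4 MmNNWw=8 MmNNww=4 MmNnWW=4 MmNnWw=8 MmNnww=4
MmNnww hits 4/64; gcd=4; 4÷4/64÷4 = 1/16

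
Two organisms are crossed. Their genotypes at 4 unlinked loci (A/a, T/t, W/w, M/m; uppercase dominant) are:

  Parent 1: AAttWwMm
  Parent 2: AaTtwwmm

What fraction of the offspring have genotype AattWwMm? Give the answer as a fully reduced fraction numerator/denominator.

AAttWwMm gametes: AtWM×4, AtWm×4, AtwM×4, Atwm×4
AaTtwwmm gametes: ATwm×4, Atwm×4, aTwm×4, atwm×4
AAttWwMm×AaTtwwmm grid (16·16=256): AATtWwMm=16 AATtWwmm=16 AATtwwMm=16 AATtwwmm=16 AAttWwMm=16 AAttWwmm=16 AAttwwMm=16 AAttwwmm=16 AaTtWwMm=16 AaTtWwmm=16 AaTtwwMm=16 AaTtwwmm=16 AattWwMm=16 AattWwmm=16 AattwwMm=16 Aattwwmm=16
AattWwMm hits 16/256; gcd=16; 16÷16/256÷16 = 1/16

P(AattWwMm) = 1/16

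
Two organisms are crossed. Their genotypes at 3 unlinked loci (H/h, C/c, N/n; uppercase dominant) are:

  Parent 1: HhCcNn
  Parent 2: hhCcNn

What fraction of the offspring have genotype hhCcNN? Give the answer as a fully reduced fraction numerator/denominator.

HhCcNn gametes: HCN×1, HCn×1, HcN×1, Hcn×1, hCN×1, hCn×1, hcN×1, hcn×1
hhCcNn gametes: hCN×2, hCn×2, hcN×2, hcn×2
HhCcNn×hhCcNn grid (8·8=64): HhCCNN=2 HhCCNn=4 HhCCnn=2 HhCcNN=4 HhCcNn=8 HhCcnn=4 HhccNN=2 HhccNn=4 Hhccnn=2 hhCCNN=2 hhCCNn=4 hhCCnn=2 hhCcNN=4 hhCcNn=8 hhCcnn=4 hhccNN=2 hhccNn=4 hhccnn=2
hhCcNN hits 4/64; gcd=4; 4÷4/64÷4 = 1/16

P(hhCcNN) = 1/16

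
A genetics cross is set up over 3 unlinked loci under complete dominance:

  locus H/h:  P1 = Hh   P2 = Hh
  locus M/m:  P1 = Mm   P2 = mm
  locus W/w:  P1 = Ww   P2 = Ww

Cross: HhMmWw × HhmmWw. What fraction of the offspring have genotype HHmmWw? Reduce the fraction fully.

HhMmWw gametes: HMW×1, HMw×1, HmW×1, Hmw×1, hMW×1, hMw×1, hmW×1, hmw×1
HhmmWw gametes: HmW×2, Hmw×2, hmW×2, hmw×2
HhMmWw×HhmmWw grid (8·8=64): HHMmWW=2 HHMmWw=4 HHMmww=2 HHmmWW=2 HHmmWw=4 HHmmww=2 HhMmWW=4 HhMmWw=8 HhMmww=4 HhmmWW=4 HhmmWw=8 Hhmmww=4 hhMmWW=2 hhMmWw=4 hhMmww=2 hhmmWW=2 hhmmWw=4 hhmmww=2
HHmmWw hits 4/64; gcd=4; 4÷4/64÷4 = 1/16

P(HHmmWw) = 1/16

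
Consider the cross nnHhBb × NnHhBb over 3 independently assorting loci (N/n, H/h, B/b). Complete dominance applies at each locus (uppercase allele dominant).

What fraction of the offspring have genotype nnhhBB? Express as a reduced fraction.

nnHhBb gametes: nHB×2, nHb×2, nhB×2, nhb×2
NnHhBb gametes: NHB×1, NHb×1, NhB×1, Nhb×1, nHB×1, nHb×1, nhB×1, nhb×1
nnHhBb×NnHhBb grid (8·8=64): NnHHBB=2 NnHHBb=4 NnHHbb=2 NnHhBB=4 NnHhBb=8 NnHhbb=4 NnhhBB=2 NnhhBb=4 Nnhhbb=2 nnHHBB=2 nnHHBb=4 nnHHbb=2 nnHhBB=4 nnHhBb=8 nnHhbb=4 nnhhBB=2 nnhhBb=4 nnhhbb=2
nnhhBB hits 2/64; gcd=2; 2÷2/64÷2 = 1/32

P(nnhhBB) = 1/32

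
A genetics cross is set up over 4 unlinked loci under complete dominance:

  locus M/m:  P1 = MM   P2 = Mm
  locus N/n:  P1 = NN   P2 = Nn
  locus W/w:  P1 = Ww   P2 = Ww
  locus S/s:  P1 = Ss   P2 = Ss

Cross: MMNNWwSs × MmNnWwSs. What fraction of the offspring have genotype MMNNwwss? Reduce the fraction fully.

MMNNWwSs gametes: MNWS×4, MNWs×4, MNwS×4, MNws×4
MmNnWwSs gametes: MNWS×1, MNWs×1, MNwS×1, MNws×1, MnWS×1, MnWs×1, MnwS×1, Mnws×1, mNWS×1, mNWs×1, mNwS×1, mNws×1, mnWS×1, mnWs×1, mnwS×1, mnws×1
MMNNWwSs×MmNnWwSs grid (16·16=256): MMNNWWSS=4 MMNNWWSs=8 MMNNWWss=4 MMNNWwSS=8 MMNNWwSs=16 MMNNWwss=8 MMNNwwSS=4 MMNNwwSs=8 MMNNwwss=4 MMNnWWSS=4 MMNnWWSs=8 MMNnWWss=4 MMNnWwSS=8 MMNnWwSs=16 MMNnWwss=8 MMNnwwSS=4 MMNnwwSs=8 MMNnwwss=4 MmNNWWSS=4 MmNNWWSs=8 MmNNWWss=4 MmNNWwSS=8 MmNNWwSs=16 MmNNWwss=8 MmNNwwSS=4 MmNNwwSs=8 MmNNwwss=4 MmNnWWSS=4 MmNnWWSs=8 MmNnWWss=4 MmNnWwSS=8 MmNnWwSs=16 MmNnWwss=8 MmNnwwSS=4 MmNnwwSs=8 MmNnwwss=4
MMNNwwss hits 4/256; gcd=4; 4÷4/256÷4 = 1/64

P(MMNNwwss) = 1/64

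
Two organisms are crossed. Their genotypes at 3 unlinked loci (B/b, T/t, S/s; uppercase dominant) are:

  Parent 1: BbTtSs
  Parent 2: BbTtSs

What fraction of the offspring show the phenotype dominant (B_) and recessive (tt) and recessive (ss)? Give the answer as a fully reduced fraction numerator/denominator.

P(B_ tt ss) = 3/64

BbTtSs gametes: BTS×1, BTs×1, BtS×1, Bts×1, bTS×1, bTs×1, btS×1, bts×1
BbTtSs gametes: BTS×1, BTs×1, BtS×1, Bts×1, bTS×1, bTs×1, btS×1, bts×1
BbTtSs×BbTtSs grid (8·8=64): BBTTSS=1 BBTTSs=2 BBTTss=1 BBTtSS=2 BBTtSs=4 BBTtss=2 BBttSS=1 BBttSs=2 BBttss=1 BbTTSS=2 BbTTSs=4 BbTTss=2 BbTtSS=4 BbTtSs=8 BbTtss=4 BbttSS=2 BbttSs=4 Bbttss=2 bbTTSS=1 bbTTSs=2 bbTTss=1 bbTtSS=2 bbTtSs=4 bbTtss=2 bbttSS=1 bbttSs=2 bbttss=1
B_ tt ss hits 3/64; gcd=1; 3÷1/64÷1 = 3/64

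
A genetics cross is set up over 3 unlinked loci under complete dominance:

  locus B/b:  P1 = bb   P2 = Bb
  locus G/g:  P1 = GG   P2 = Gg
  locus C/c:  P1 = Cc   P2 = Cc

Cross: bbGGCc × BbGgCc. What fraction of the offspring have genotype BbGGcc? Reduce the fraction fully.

bbGGCc gametes: bGC×4, bGc×4
BbGgCc gametes: BGC×1, BGc×1, BgC×1, Bgc×1, bGC×1, bGc×1, bgC×1, bgc×1
bbGGCc×BbGgCc grid (8·8=64): BbGGCC=4 BbGGCc=8 BbGGcc=4 BbGgCC=4 BbGgCc=8 BbGgcc=4 bbGGCC=4 bbGGCc=8 bbGGcc=4 bbGgCC=4 bbGgCc=8 bbGgcc=4
BbGGcc hits 4/64; gcd=4; 4÷4/64÷4 = 1/16

P(BbGGcc) = 1/16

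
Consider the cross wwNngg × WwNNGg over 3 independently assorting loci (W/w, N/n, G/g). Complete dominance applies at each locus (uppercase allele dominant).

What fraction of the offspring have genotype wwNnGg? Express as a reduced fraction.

wwNngg gametes: wNg×4, wng×4
WwNNGg gametes: WNG×2, WNg×2, wNG×2, wNg×2
wwNngg×WwNNGg grid (8·8=64): WwNNGg=8 WwNNgg=8 WwNnGg=8 WwNngg=8 wwNNGg=8 wwNNgg=8 wwNnGg=8 wwNngg=8
wwNnGg hits 8/64; gcd=8; 8÷8/64÷8 = 1/8

P(wwNnGg) = 1/8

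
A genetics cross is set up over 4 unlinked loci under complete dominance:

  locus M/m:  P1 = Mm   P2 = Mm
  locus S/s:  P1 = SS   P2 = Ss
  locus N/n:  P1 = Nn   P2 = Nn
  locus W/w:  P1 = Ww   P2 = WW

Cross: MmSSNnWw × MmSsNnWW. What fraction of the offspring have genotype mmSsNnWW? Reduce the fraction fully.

MmSSNnWw gametes: MSNW×2, MSNw×2, MSnW×2, MSnw×2, mSNW×2, mSNw×2, mSnW×2, mSnw×2
MmSsNnWW gametes: MSNW×2, MSnW×2, MsNW×2, MsnW×2, mSNW×2, mSnW×2, msNW×2, msnW×2
MmSSNnWw×MmSsNnWW grid (16·16=256): MMSSNNWW=4 MMSSNNWw=4 MMSSNnWW=8 MMSSNnWw=8 MMSSnnWW=4 MMSSnnWw=4 MMSsNNWW=4 MMSsNNWw=4 MMSsNnWW=8 MMSsNnWw=8 MMSsnnWW=4 MMSsnnWw=4 MmSSNNWW=8 MmSSNNWw=8 MmSSNnWW=16 MmSSNnWw=16 MmSSnnWW=8 MmSSnnWw=8 MmSsNNWW=8 MmSsNNWw=8 MmSsNnWW=16 MmSsNnWw=16 MmSsnnWW=8 MmSsnnWw=8 mmSSNNWW=4 mmSSNNWw=4 mmSSNnWW=8 mmSSNnWw=8 mmSSnnWW=4 mmSSnnWw=4 mmSsNNWW=4 mmSsNNWw=4 mmSsNnWW=8 mmSsNnWw=8 mmSsnnWW=4 mmSsnnWw=4
mmSsNnWW hits 8/256; gcd=8; 8÷8/256÷8 = 1/32

P(mmSsNnWW) = 1/32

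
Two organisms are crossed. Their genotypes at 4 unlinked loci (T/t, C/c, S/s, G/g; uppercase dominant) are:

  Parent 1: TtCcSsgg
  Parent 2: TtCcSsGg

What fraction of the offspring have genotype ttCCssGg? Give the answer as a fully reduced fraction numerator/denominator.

TtCcSsgg gametes: TCSg×2, TCsg×2, TcSg×2, Tcsg×2, tCSg×2, tCsg×2, tcSg×2, tcsg×2
TtCcSsGg gametes: TCSG×1, TCSg×1, TCsG×1, TCsg×1, TcSG×1, TcSg×1, TcsG×1, Tcsg×1, tCSG×1, tCSg×1, tCsG×1, tCsg×1, tcSG×1, tcSg×1, tcsG×1, tcsg×1
TtCcSsgg×TtCcSsGg grid (16·16=256): TTCCSSGg=2 TTCCSSgg=2 TTCCSsGg=4 TTCCSsgg=4 TTCCssGg=2 TTCCssgg=2 TTCcSSGg=4 TTCcSSgg=4 TTCcSsGg=8 TTCcSsgg=8 TTCcssGg=4 TTCcssgg=4 TTccSSGg=2 TTccSSgg=2 TTccSsGg=4 TTccSsgg=4 TTccssGg=2 TTccssgg=2 TtCCSSGg=4 TtCCSSgg=4 TtCCSsGg=8 TtCCSsgg=8 TtCCssGg=4 TtCCssgg=4 TtCcSSGg=8 TtCcSSgg=8 TtCcSsGg=16 TtCcSsgg=16 TtCcssGg=8 TtCcssgg=8 TtccSSGg=4 TtccSSgg=4 TtccSsGg=8 TtccSsgg=8 TtccssGg=4 Ttccssgg=4 ttCCSSGg=2 ttCCSSgg=2 ttCCSsGg=4 ttCCSsgg=4 ttCCssGg=2 ttCCssgg=2 ttCcSSGg=4 ttCcSSgg=4 ttCcSsGg=8 ttCcSsgg=8 ttCcssGg=4 ttCcssgg=4 ttccSSGg=2 ttccSSgg=2 ttccSsGg=4 ttccSsgg=4 ttccssGg=2 ttccssgg=2
ttCCssGg hits 2/256; gcd=2; 2÷2/256÷2 = 1/128

P(ttCCssGg) = 1/128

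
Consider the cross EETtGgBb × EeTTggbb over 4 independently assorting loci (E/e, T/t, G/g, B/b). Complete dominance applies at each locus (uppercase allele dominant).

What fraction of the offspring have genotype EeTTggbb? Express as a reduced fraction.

P(EeTTggbb) = 1/16

EETtGgBb gametes: ETGB×2, ETGb×2, ETgB×2, ETgb×2, EtGB×2, EtGb×2, EtgB×2, Etgb×2
EeTTggbb gametes: ETgb×8, eTgb×8
EETtGgBb×EeTTggbb grid (16·16=256): EETTGgBb=16 EETTGgbb=16 EETTggBb=16 EETTggbb=16 EETtGgBb=16 EETtGgbb=16 EETtggBb=16 EETtggbb=16 EeTTGgBb=16 EeTTGgbb=16 EeTTggBb=16 EeTTggbb=16 EeTtGgBb=16 EeTtGgbb=16 EeTtggBb=16 EeTtggbb=16
EeTTggbb hits 16/256; gcd=16; 16÷16/256÷16 = 1/16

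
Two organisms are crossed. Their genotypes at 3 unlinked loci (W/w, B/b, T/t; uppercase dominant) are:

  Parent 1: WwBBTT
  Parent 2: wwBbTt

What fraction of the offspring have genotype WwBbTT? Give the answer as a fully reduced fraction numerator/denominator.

P(WwBbTT) = 1/8

WwBBTT gametes: WBT×4, wBT×4
wwBbTt gametes: wBT×2, wBt×2, wbT×2, wbt×2
WwBBTT×wwBbTt grid (8·8=64): WwBBTT=8 WwBBTt=8 WwBbTT=8 WwBbTt=8 wwBBTT=8 wwBBTt=8 wwBbTT=8 wwBbTt=8
WwBbTT hits 8/64; gcd=8; 8÷8/64÷8 = 1/8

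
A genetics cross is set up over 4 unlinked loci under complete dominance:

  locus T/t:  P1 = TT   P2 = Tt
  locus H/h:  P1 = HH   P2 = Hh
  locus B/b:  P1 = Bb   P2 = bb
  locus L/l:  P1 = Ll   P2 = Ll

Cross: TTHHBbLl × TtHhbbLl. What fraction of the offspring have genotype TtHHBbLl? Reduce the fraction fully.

TTHHBbLl gametes: THBL×4, THBl×4, THbL×4, THbl×4
TtHhbbLl gametes: THbL×2, THbl×2, ThbL×2, Thbl×2, tHbL×2, tHbl×2, thbL×2, thbl×2
TTHHBbLl×TtHhbbLl grid (16·16=256): TTHHBbLL=8 TTHHBbLl=16 TTHHBbll=8 TTHHbbLL=8 TTHHbbLl=16 TTHHbbll=8 TTHhBbLL=8 TTHhBbLl=16 TTHhBbll=8 TTHhbbLL=8 TTHhbbLl=16 TTHhbbll=8 TtHHBbLL=8 TtHHBbLl=16 TtHHBbll=8 TtHHbbLL=8 TtHHbbLl=16 TtHHbbll=8 TtHhBbLL=8 TtHhBbLl=16 TtHhBbll=8 TtHhbbLL=8 TtHhbbLl=16 TtHhbbll=8
TtHHBbLl hits 16/256; gcd=16; 16÷16/256÷16 = 1/16

P(TtHHBbLl) = 1/16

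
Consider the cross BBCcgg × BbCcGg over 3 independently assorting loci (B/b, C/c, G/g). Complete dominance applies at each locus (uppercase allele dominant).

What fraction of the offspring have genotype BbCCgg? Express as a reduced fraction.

P(BbCCgg) = 1/16

BBCcgg gametes: BCg×4, Bcg×4
BbCcGg gametes: BCG×1, BCg×1, BcG×1, Bcg×1, bCG×1, bCg×1, bcG×1, bcg×1
BBCcgg×BbCcGg grid (8·8=64): BBCCGg=4 BBCCgg=4 BBCcGg=8 BBCcgg=8 BBccGg=4 BBccgg=4 BbCCGg=4 BbCCgg=4 BbCcGg=8 BbCcgg=8 BbccGg=4 Bbccgg=4
BbCCgg hits 4/64; gcd=4; 4÷4/64÷4 = 1/16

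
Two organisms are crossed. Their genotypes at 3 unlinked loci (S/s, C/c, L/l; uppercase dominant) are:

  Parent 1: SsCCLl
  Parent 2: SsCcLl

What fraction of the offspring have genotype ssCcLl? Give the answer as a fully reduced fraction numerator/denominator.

SsCCLl gametes: SCL×2, SCl×2, sCL×2, sCl×2
SsCcLl gametes: SCL×1, SCl×1, ScL×1, Scl×1, sCL×1, sCl×1, scL×1, scl×1
SsCCLl×SsCcLl grid (8·8=64): SSCCLL=2 SSCCLl=4 SSCCll=2 SSCcLL=2 SSCcLl=4 SSCcll=2 SsCCLL=4 SsCCLl=8 SsCCll=4 SsCcLL=4 SsCcLl=8 SsCcll=4 ssCCLL=2 ssCCLl=4 ssCCll=2 ssCcLL=2 ssCcLl=4 ssCcll=2
ssCcLl hits 4/64; gcd=4; 4÷4/64÷4 = 1/16

P(ssCcLl) = 1/16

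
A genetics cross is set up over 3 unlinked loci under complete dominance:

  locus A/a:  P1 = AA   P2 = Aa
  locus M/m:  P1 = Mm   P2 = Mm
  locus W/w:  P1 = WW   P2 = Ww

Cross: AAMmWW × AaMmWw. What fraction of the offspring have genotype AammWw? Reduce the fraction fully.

AAMmWW gametes: AMW×4, AmW×4
AaMmWw gametes: AMW×1, AMw×1, AmW×1, Amw×1, aMW×1, aMw×1, amW×1, amw×1
AAMmWW×AaMmWw grid (8·8=64): AAMMWW=4 AAMMWw=4 AAMmWW=8 AAMmWw=8 AAmmWW=4 AAmmWw=4 AaMMWW=4 AaMMWw=4 AaMmWW=8 AaMmWw=8 AammWW=4 AammWw=4
AammWw hits 4/64; gcd=4; 4÷4/64÷4 = 1/16

P(AammWw) = 1/16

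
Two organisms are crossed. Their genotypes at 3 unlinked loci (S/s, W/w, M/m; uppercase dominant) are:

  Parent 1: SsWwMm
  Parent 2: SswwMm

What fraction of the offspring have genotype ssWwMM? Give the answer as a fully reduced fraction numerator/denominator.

SsWwMm gametes: SWM×1, SWm×1, SwM×1, Swm×1, sWM×1, sWm×1, swM×1, swm×1
SswwMm gametes: SwM×2, Swm×2, swM×2, swm×2
SsWwMm×SswwMm grid (8·8=64): SSWwMM=2 SSWwMm=4 SSWwmm=2 SSwwMM=2 SSwwMm=4 SSwwmm=2 SsWwMM=4 SsWwMm=8 SsWwmm=4 SswwMM=4 SswwMm=8 Sswwmm=4 ssWwMM=2 ssWwMm=4 ssWwmm=2 sswwMM=2 sswwMm=4 sswwmm=2
ssWwMM hits 2/64; gcd=2; 2÷2/64÷2 = 1/32

P(ssWwMM) = 1/32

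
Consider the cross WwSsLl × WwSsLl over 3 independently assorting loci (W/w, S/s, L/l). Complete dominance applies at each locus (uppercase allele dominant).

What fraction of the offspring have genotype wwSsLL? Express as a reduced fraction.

WwSsLl gametes: WSL×1, WSl×1, WsL×1, Wsl×1, wSL×1, wSl×1, wsL×1, wsl×1
WwSsLl gametes: WSL×1, WSl×1, WsL×1, Wsl×1, wSL×1, wSl×1, wsL×1, wsl×1
WwSsLl×WwSsLl grid (8·8=64): WWSSLL=1 WWSSLl=2 WWSSll=1 WWSsLL=2 WWSsLl=4 WWSsll=2 WWssLL=1 WWssLl=2 WWssll=1 WwSSLL=2 WwSSLl=4 WwSSll=2 WwSsLL=4 WwSsLl=8 WwSsll=4 WwssLL=2 WwssLl=4 Wwssll=2 wwSSLL=1 wwSSLl=2 wwSSll=1 wwSsLL=2 wwSsLl=4 wwSsll=2 wwssLL=1 wwssLl=2 wwssll=1
wwSsLL hits 2/64; gcd=2; 2÷2/64÷2 = 1/32

P(wwSsLL) = 1/32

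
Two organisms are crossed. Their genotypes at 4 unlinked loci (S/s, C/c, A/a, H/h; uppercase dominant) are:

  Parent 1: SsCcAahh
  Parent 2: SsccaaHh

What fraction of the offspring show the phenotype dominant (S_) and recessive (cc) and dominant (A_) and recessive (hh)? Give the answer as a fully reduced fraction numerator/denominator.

SsCcAahh gametes: SCAh×2, SCah×2, ScAh×2, Scah×2, sCAh×2, sCah×2, scAh×2, scah×2
SsccaaHh gametes: ScaH×4, Scah×4, scaH×4, scah×4
SsCcAahh×SsccaaHh grid (16·16=256): SSCcAaHh=8 SSCcAahh=8 SSCcaaHh=8 SSCcaahh=8 SSccAaHh=8 SSccAahh=8 SSccaaHh=8 SSccaahh=8 SsCcAaHh=16 SsCcAahh=16 SsCcaaHh=16 SsCcaahh=16 SsccAaHh=16 SsccAahh=16 SsccaaHh=16 Ssccaahh=16 ssCcAaHh=8 ssCcAahh=8 ssCcaaHh=8 ssCcaahh=8 ssccAaHh=8 ssccAahh=8 ssccaaHh=8 ssccaahh=8
S_ cc A_ hh hits 24/256; gcd=8; 24÷8/256÷8 = 3/32

P(S_ cc A_ hh) = 3/32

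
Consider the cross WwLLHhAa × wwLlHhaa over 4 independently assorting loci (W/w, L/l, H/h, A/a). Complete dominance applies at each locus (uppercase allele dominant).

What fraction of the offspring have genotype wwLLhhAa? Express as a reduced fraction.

P(wwLLhhAa) = 1/32

WwLLHhAa gametes: WLHA×2, WLHa×2, WLhA×2, WLha×2, wLHA×2, wLHa×2, wLhA×2, wLha×2
wwLlHhaa gametes: wLHa×4, wLha×4, wlHa×4, wlha×4
WwLLHhAa×wwLlHhaa grid (16·16=256): WwLLHHAa=8 WwLLHHaa=8 WwLLHhAa=16 WwLLHhaa=16 WwLLhhAa=8 WwLLhhaa=8 WwLlHHAa=8 WwLlHHaa=8 WwLlHhAa=16 WwLlHhaa=16 WwLlhhAa=8 WwLlhhaa=8 wwLLHHAa=8 wwLLHHaa=8 wwLLHhAa=16 wwLLHhaa=16 wwLLhhAa=8 wwLLhhaa=8 wwLlHHAa=8 wwLlHHaa=8 wwLlHhAa=16 wwLlHhaa=16 wwLlhhAa=8 wwLlhhaa=8
wwLLhhAa hits 8/256; gcd=8; 8÷8/256÷8 = 1/32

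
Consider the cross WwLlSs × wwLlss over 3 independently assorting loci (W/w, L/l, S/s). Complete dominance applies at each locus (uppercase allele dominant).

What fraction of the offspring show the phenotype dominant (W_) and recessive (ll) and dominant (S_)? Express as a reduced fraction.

WwLlSs gametes: WLS×1, WLs×1, WlS×1, Wls×1, wLS×1, wLs×1, wlS×1, wls×1
wwLlss gametes: wLs×4, wls×4
WwLlSs×wwLlss grid (8·8=64): WwLLSs=4 WwLLss=4 WwLlSs=8 WwLlss=8 WwllSs=4 Wwllss=4 wwLLSs=4 wwLLss=4 wwLlSs=8 wwLlss=8 wwllSs=4 wwllss=4
W_ ll S_ hits 4/64; gcd=4; 4÷4/64÷4 = 1/16

P(W_ ll S_) = 1/16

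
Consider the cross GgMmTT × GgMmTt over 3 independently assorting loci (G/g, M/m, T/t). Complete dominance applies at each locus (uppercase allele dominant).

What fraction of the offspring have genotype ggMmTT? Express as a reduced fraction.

P(ggMmTT) = 1/16

GgMmTT gametes: GMT×2, GmT×2, gMT×2, gmT×2
GgMmTt gametes: GMT×1, GMt×1, GmT×1, Gmt×1, gMT×1, gMt×1, gmT×1, gmt×1
GgMmTT×GgMmTt grid (8·8=64): GGMMTT=2 GGMMTt=2 GGMmTT=4 GGMmTt=4 GGmmTT=2 GGmmTt=2 GgMMTT=4 GgMMTt=4 GgMmTT=8 GgMmTt=8 GgmmTT=4 GgmmTt=4 ggMMTT=2 ggMMTt=2 ggMmTT=4 ggMmTt=4 ggmmTT=2 ggmmTt=2
ggMmTT hits 4/64; gcd=4; 4÷4/64÷4 = 1/16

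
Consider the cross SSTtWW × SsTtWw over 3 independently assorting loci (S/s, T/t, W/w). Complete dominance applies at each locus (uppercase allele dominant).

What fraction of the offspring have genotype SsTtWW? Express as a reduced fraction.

P(SsTtWW) = 1/8

SSTtWW gametes: STW×4, StW×4
SsTtWw gametes: STW×1, STw×1, StW×1, Stw×1, sTW×1, sTw×1, stW×1, stw×1
SSTtWW×SsTtWw grid (8·8=64): SSTTWW=4 SSTTWw=4 SSTtWW=8 SSTtWw=8 SSttWW=4 SSttWw=4 SsTTWW=4 SsTTWw=4 SsTtWW=8 SsTtWw=8 SsttWW=4 SsttWw=4
SsTtWW hits 8/64; gcd=8; 8÷8/64÷8 = 1/8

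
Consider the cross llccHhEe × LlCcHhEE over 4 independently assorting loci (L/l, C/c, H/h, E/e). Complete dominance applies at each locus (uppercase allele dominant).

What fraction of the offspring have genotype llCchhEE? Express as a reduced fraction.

llccHhEe gametes: lcHE×4, lcHe×4, lchE×4, lche×4
LlCcHhEE gametes: LCHE×2, LChE×2, LcHE×2, LchE×2, lCHE×2, lChE×2, lcHE×2, lchE×2
llccHhEe×LlCcHhEE grid (16·16=256): LlCcHHEE=8 LlCcHHEe=8 LlCcHhEE=16 LlCcHhEe=16 LlCchhEE=8 LlCchhEe=8 LlccHHEE=8 LlccHHEe=8 LlccHhEE=16 LlccHhEe=16 LlcchhEE=8 LlcchhEe=8 llCcHHEE=8 llCcHHEe=8 llCcHhEE=16 llCcHhEe=16 llCchhEE=8 llCchhEe=8 llccHHEE=8 llccHHEe=8 llccHhEE=16 llccHhEe=16 llcchhEE=8 llcchhEe=8
llCchhEE hits 8/256; gcd=8; 8÷8/256÷8 = 1/32

P(llCchhEE) = 1/32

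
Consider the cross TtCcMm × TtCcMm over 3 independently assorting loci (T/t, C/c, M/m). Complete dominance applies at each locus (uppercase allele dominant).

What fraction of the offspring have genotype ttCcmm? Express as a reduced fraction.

P(ttCcmm) = 1/32

TtCcMm gametes: TCM×1, TCm×1, TcM×1, Tcm×1, tCM×1, tCm×1, tcM×1, tcm×1
TtCcMm gametes: TCM×1, TCm×1, TcM×1, Tcm×1, tCM×1, tCm×1, tcM×1, tcm×1
TtCcMm×TtCcMm grid (8·8=64): TTCCMM=1 TTCCMm=2 TTCCmm=1 TTCcMM=2 TTCcMm=4 TTCcmm=2 TTccMM=1 TTccMm=2 TTccmm=1 TtCCMM=2 TtCCMm=4 TtCCmm=2 TtCcMM=4 TtCcMm=8 TtCcmm=4 TtccMM=2 TtccMm=4 Ttccmm=2 ttCCMM=1 ttCCMm=2 ttCCmm=1 ttCcMM=2 ttCcMm=4 ttCcmm=2 ttccMM=1 ttccMm=2 ttccmm=1
ttCcmm hits 2/64; gcd=2; 2÷2/64÷2 = 1/32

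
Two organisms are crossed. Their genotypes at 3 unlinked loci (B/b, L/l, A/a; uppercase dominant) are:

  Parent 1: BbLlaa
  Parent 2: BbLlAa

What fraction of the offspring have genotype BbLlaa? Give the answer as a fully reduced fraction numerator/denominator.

P(BbLlaa) = 1/8

BbLlaa gametes: BLa×2, Bla×2, bLa×2, bla×2
BbLlAa gametes: BLA×1, BLa×1, BlA×1, Bla×1, bLA×1, bLa×1, blA×1, bla×1
BbLlaa×BbLlAa grid (8·8=64): BBLLAa=2 BBLLaa=2 BBLlAa=4 BBLlaa=4 BBllAa=2 BBllaa=2 BbLLAa=4 BbLLaa=4 BbLlAa=8 BbLlaa=8 BbllAa=4 Bbllaa=4 bbLLAa=2 bbLLaa=2 bbLlAa=4 bbLlaa=4 bbllAa=2 bbllaa=2
BbLlaa hits 8/64; gcd=8; 8÷8/64÷8 = 1/8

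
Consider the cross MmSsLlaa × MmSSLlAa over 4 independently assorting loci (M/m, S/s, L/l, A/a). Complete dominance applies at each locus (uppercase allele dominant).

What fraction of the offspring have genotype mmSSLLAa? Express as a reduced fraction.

P(mmSSLLAa) = 1/64

MmSsLlaa gametes: MSLa×2, MSla×2, MsLa×2, Msla×2, mSLa×2, mSla×2, msLa×2, msla×2
MmSSLlAa gametes: MSLA×2, MSLa×2, MSlA×2, MSla×2, mSLA×2, mSLa×2, mSlA×2, mSla×2
MmSsLlaa×MmSSLlAa grid (16·16=256): MMSSLLAa=4 MMSSLLaa=4 MMSSLlAa=8 MMSSLlaa=8 MMSSllAa=4 MMSSllaa=4 MMSsLLAa=4 MMSsLLaa=4 MMSsLlAa=8 MMSsLlaa=8 MMSsllAa=4 MMSsllaa=4 MmSSLLAa=8 MmSSLLaa=8 MmSSLlAa=16 MmSSLlaa=16 MmSSllAa=8 MmSSllaa=8 MmSsLLAa=8 MmSsLLaa=8 MmSsLlAa=16 MmSsLlaa=16 MmSsllAa=8 MmSsllaa=8 mmSSLLAa=4 mmSSLLaa=4 mmSSLlAa=8 mmSSLlaa=8 mmSSllAa=4 mmSSllaa=4 mmSsLLAa=4 mmSsLLaa=4 mmSsLlAa=8 mmSsLlaa=8 mmSsllAa=4 mmSsllaa=4
mmSSLLAa hits 4/256; gcd=4; 4÷4/256÷4 = 1/64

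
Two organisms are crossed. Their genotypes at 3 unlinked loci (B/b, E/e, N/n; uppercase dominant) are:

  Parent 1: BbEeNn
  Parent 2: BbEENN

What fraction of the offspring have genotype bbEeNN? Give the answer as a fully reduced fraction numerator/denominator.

P(bbEeNN) = 1/16

BbEeNn gametes: BEN×1, BEn×1, BeN×1, Ben×1, bEN×1, bEn×1, beN×1, ben×1
BbEENN gametes: BEN×4, bEN×4
BbEeNn×BbEENN grid (8·8=64): BBEENN=4 BBEENn=4 BBEeNN=4 BBEeNn=4 BbEENN=8 BbEENn=8 BbEeNN=8 BbEeNn=8 bbEENN=4 bbEENn=4 bbEeNN=4 bbEeNn=4
bbEeNN hits 4/64; gcd=4; 4÷4/64÷4 = 1/16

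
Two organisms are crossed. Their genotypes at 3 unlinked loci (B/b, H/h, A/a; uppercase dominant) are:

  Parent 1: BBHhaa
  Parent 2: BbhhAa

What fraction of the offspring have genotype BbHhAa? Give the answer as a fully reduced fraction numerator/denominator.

P(BbHhAa) = 1/8

BBHhaa gametes: BHa×4, Bha×4
BbhhAa gametes: BhA×2, Bha×2, bhA×2, bha×2
BBHhaa×BbhhAa grid (8·8=64): BBHhAa=8 BBHhaa=8 BBhhAa=8 BBhhaa=8 BbHhAa=8 BbHhaa=8 BbhhAa=8 Bbhhaa=8
BbHhAa hits 8/64; gcd=8; 8÷8/64÷8 = 1/8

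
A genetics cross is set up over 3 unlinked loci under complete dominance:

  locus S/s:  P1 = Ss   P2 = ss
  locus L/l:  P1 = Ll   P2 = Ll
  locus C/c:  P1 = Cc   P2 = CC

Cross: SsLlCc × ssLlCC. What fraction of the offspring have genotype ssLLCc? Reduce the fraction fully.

P(ssLLCc) = 1/16

SsLlCc gametes: SLC×1, SLc×1, SlC×1, Slc×1, sLC×1, sLc×1, slC×1, slc×1
ssLlCC gametes: sLC×4, slC×4
SsLlCc×ssLlCC grid (8·8=64): SsLLCC=4 SsLLCc=4 SsLlCC=8 SsLlCc=8 SsllCC=4 SsllCc=4 ssLLCC=4 ssLLCc=4 ssLlCC=8 ssLlCc=8 ssllCC=4 ssllCc=4
ssLLCc hits 4/64; gcd=4; 4÷4/64÷4 = 1/16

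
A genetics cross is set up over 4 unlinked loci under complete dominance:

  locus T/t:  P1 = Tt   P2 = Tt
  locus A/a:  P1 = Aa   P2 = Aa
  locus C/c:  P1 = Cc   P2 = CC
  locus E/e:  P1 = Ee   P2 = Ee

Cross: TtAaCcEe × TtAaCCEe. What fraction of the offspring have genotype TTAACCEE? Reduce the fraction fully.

P(TTAACCEE) = 1/128

TtAaCcEe gametes: TACE×1, TACe×1, TAcE×1, TAce×1, TaCE×1, TaCe×1, TacE×1, Tace×1, tACE×1, tACe×1, tAcE×1, tAce×1, taCE×1, taCe×1, tacE×1, tace×1
TtAaCCEe gametes: TACE×2, TACe×2, TaCE×2, TaCe×2, tACE×2, tACe×2, taCE×2, taCe×2
TtAaCcEe×TtAaCCEe grid (16·16=256): TTAACCEE=2 TTAACCEe=4 TTAACCee=2 TTAACcEE=2 TTAACcEe=4 TTAACcee=2 TTAaCCEE=4 TTAaCCEe=8 TTAaCCee=4 TTAaCcEE=4 TTAaCcEe=8 TTAaCcee=4 TTaaCCEE=2 TTaaCCEe=4 TTaaCCee=2 TTaaCcEE=2 TTaaCcEe=4 TTaaCcee=2 TtAACCEE=4 TtAACCEe=8 TtAACCee=4 TtAACcEE=4 TtAACcEe=8 TtAACcee=4 TtAaCCEE=8 TtAaCCEe=16 TtAaCCee=8 TtAaCcEE=8 TtAaCcEe=16 TtAaCcee=8 TtaaCCEE=4 TtaaCCEe=8 TtaaCCee=4 TtaaCcEE=4 TtaaCcEe=8 TtaaCcee=4 ttAACCEE=2 ttAACCEe=4 ttAACCee=2 ttAACcEE=2 ttAACcEe=4 ttAACcee=2 ttAaCCEE=4 ttAaCCEe=8 ttAaCCee=4 ttAaCcEE=4 ttAaCcEe=8 ttAaCcee=4 ttaaCCEE=2 ttaaCCEe=4 ttaaCCee=2 ttaaCcEE=2 ttaaCcEe=4 ttaaCcee=2
TTAACCEE hits 2/256; gcd=2; 2÷2/256÷2 = 1/128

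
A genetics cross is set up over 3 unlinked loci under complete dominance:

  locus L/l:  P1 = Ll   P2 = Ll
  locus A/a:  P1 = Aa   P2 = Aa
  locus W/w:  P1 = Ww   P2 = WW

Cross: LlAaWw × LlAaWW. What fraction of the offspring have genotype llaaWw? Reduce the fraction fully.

LlAaWw gametes: LAW×1, LAw×1, LaW×1, Law×1, lAW×1, lAw×1, laW×1, law×1
LlAaWW gametes: LAW×2, LaW×2, lAW×2, laW×2
LlAaWw×LlAaWW grid (8·8=64): LLAAWW=2 LLAAWw=2 LLAaWW=4 LLAaWw=4 LLaaWW=2 LLaaWw=2 LlAAWW=4 LlAAWw=4 LlAaWW=8 LlAaWw=8 LlaaWW=4 LlaaWw=4 llAAWW=2 llAAWw=2 llAaWW=4 llAaWw=4 llaaWW=2 llaaWw=2
llaaWw hits 2/64; gcd=2; 2÷2/64÷2 = 1/32

P(llaaWw) = 1/32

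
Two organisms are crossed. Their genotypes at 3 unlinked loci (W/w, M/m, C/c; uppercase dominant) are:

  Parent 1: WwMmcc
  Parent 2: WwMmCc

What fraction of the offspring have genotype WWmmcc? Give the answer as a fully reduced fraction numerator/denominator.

WwMmcc gametes: WMc×2, Wmc×2, wMc×2, wmc×2
WwMmCc gametes: WMC×1, WMc×1, WmC×1, Wmc×1, wMC×1, wMc×1, wmC×1, wmc×1
WwMmcc×WwMmCc grid (8·8=64): WWMMCc=2 WWMMcc=2 WWMmCc=4 WWMmcc=4 WWmmCc=2 WWmmcc=2 WwMMCc=4 WwMMcc=4 WwMmCc=8 WwMmcc=8 WwmmCc=4 Wwmmcc=4 wwMMCc=2 wwMMcc=2 wwMmCc=4 wwMmcc=4 wwmmCc=2 wwmmcc=2
WWmmcc hits 2/64; gcd=2; 2÷2/64÷2 = 1/32

P(WWmmcc) = 1/32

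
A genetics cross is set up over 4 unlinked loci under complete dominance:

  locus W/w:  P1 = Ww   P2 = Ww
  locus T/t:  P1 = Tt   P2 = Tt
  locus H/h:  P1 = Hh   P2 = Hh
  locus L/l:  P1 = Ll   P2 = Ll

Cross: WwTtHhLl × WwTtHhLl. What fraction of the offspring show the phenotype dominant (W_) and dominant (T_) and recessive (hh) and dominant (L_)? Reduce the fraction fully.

WwTtHhLl gametes: WTHL×1, WTHl×1, WThL×1, WThl×1, WtHL×1, WtHl×1, WthL×1, Wthl×1, wTHL×1, wTHl×1, wThL×1, wThl×1, wtHL×1, wtHl×1, wthL×1, wthl×1
WwTtHhLl gametes: WTHL×1, WTHl×1, WThL×1, WThl×1, WtHL×1, WtHl×1, WthL×1, Wthl×1, wTHL×1, wTHl×1, wThL×1, wThl×1, wtHL×1, wtHl×1, wthL×1, wthl×1
WwTtHhLl×WwTtHhLl grid (16·16=256): WWTTHHLL=1 WWTTHHLl=2 WWTTHHll=1 WWTTHhLL=2 WWTTHhLl=4 WWTTHhll=2 WWTThhLL=1 WWTThhLl=2 WWTThhll=1 WWTtHHLL=2 WWTtHHLl=4 WWTtHHll=2 WWTtHhLL=4 WWTtHhLl=8 WWTtHhll=4 WWTthhLL=2 WWTthhLl=4 WWTthhll=2 WWttHHLL=1 WWttHHLl=2 WWttHHll=1 WWttHhLL=2 WWttHhLl=4 WWttHhll=2 WWtthhLL=1 WWtthhLl=2 WWtthhll=1 WwTTHHLL=2 WwTTHHLl=4 WwTTHHll=2 WwTTHhLL=4 WwTTHhLl=8 WwTTHhll=4 WwTThhLL=2 WwTThhLl=4 WwTThhll=2 WwTtHHLL=4 WwTtHHLl=8 WwTtHHll=4 WwTtHhLL=8 WwTtHhLl=16 WwTtHhll=8 WwTthhLL=4 WwTthhLl=8 WwTthhll=4 WwttHHLL=2 WwttHHLl=4 WwttHHll=2 WwttHhLL=4 WwttHhLl=8 WwttHhll=4 WwtthhLL=2 WwtthhLl=4 Wwtthhll=2 wwTTHHLL=1 wwTTHHLl=2 wwTTHHll=1 wwTTHhLL=2 wwTTHhLl=4 wwTTHhll=2 wwTThhLL=1 wwTThhLl=2 wwTThhll=1 wwTtHHLL=2 wwTtHHLl=4 wwTtHHll=2 wwTtHhLL=4 wwTtHhLl=8 wwTtHhll=4 wwTthhLL=2 wwTthhLl=4 wwTthhll=2 wwttHHLL=1 wwttHHLl=2 wwttHHll=1 wwttHhLL=2 wwttHhLl=4 wwttHhll=2 wwtthhLL=1 wwtthhLl=2 wwtthhll=1
W_ T_ hh L_ hits 27/256; gcd=1; 27÷1/256÷1 = 27/256

P(W_ T_ hh L_) = 27/256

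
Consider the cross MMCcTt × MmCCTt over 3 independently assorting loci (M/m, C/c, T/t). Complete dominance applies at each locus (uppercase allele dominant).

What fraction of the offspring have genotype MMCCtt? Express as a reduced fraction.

MMCcTt gametes: MCT×2, MCt×2, McT×2, Mct×2
MmCCTt gametes: MCT×2, MCt×2, mCT×2, mCt×2
MMCcTt×MmCCTt grid (8·8=64): MMCCTT=4 MMCCTt=8 MMCCtt=4 MMCcTT=4 MMCcTt=8 MMCctt=4 MmCCTT=4 MmCCTt=8 MmCCtt=4 MmCcTT=4 MmCcTt=8 MmCctt=4
MMCCtt hits 4/64; gcd=4; 4÷4/64÷4 = 1/16

P(MMCCtt) = 1/16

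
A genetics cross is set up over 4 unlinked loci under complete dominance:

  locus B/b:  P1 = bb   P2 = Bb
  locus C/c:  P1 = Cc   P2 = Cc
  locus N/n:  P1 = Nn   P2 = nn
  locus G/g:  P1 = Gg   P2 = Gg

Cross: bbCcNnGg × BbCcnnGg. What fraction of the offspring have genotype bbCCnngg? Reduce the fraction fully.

P(bbCCnngg) = 1/64

bbCcNnGg gametes: bCNG×2, bCNg×2, bCnG×2, bCng×2, bcNG×2, bcNg×2, bcnG×2, bcng×2
BbCcnnGg gametes: BCnG×2, BCng×2, BcnG×2, Bcng×2, bCnG×2, bCng×2, bcnG×2, bcng×2
bbCcNnGg×BbCcnnGg grid (16·16=256): BbCCNnGG=4 BbCCNnGg=8 BbCCNngg=4 BbCCnnGG=4 BbCCnnGg=8 BbCCnngg=4 BbCcNnGG=8 BbCcNnGg=16 BbCcNngg=8 BbCcnnGG=8 BbCcnnGg=16 BbCcnngg=8 BbccNnGG=4 BbccNnGg=8 BbccNngg=4 BbccnnGG=4 BbccnnGg=8 Bbccnngg=4 bbCCNnGG=4 bbCCNnGg=8 bbCCNngg=4 bbCCnnGG=4 bbCCnnGg=8 bbCCnngg=4 bbCcNnGG=8 bbCcNnGg=16 bbCcNngg=8 bbCcnnGG=8 bbCcnnGg=16 bbCcnngg=8 bbccNnGG=4 bbccNnGg=8 bbccNngg=4 bbccnnGG=4 bbccnnGg=8 bbccnngg=4
bbCCnngg hits 4/256; gcd=4; 4÷4/256÷4 = 1/64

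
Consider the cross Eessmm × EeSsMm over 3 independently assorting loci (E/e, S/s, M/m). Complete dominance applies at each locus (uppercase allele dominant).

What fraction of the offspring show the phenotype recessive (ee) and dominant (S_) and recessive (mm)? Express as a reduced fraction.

Eessmm gametes: Esm×4, esm×4
EeSsMm gametes: ESM×1, ESm×1, EsM×1, Esm×1, eSM×1, eSm×1, esM×1, esm×1
Eessmm×EeSsMm grid (8·8=64): EESsMm=4 EESsmm=4 EEssMm=4 EEssmm=4 EeSsMm=8 EeSsmm=8 EessMm=8 Eessmm=8 eeSsMm=4 eeSsmm=4 eessMm=4 eessmm=4
ee S_ mm hits 4/64; gcd=4; 4÷4/64÷4 = 1/16

P(ee S_ mm) = 1/16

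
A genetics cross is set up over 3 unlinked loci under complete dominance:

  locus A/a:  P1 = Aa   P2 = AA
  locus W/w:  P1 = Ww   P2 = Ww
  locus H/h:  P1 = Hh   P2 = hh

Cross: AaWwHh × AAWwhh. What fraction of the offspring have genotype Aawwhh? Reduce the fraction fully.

P(Aawwhh) = 1/16

AaWwHh gametes: AWH×1, AWh×1, AwH×1, Awh×1, aWH×1, aWh×1, awH×1, awh×1
AAWwhh gametes: AWh×4, Awh×4
AaWwHh×AAWwhh grid (8·8=64): AAWWHh=4 AAWWhh=4 AAWwHh=8 AAWwhh=8 AAwwHh=4 AAwwhh=4 AaWWHh=4 AaWWhh=4 AaWwHh=8 AaWwhh=8 AawwHh=4 Aawwhh=4
Aawwhh hits 4/64; gcd=4; 4÷4/64÷4 = 1/16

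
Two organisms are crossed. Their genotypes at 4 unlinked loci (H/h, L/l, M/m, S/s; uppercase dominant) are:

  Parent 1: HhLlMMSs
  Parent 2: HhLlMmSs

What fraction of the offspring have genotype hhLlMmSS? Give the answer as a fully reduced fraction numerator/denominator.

P(hhLlMmSS) = 1/64

HhLlMMSs gametes: HLMS×2, HLMs×2, HlMS×2, HlMs×2, hLMS×2, hLMs×2, hlMS×2, hlMs×2
HhLlMmSs gametes: HLMS×1, HLMs×1, HLmS×1, HLms×1, HlMS×1, HlMs×1, HlmS×1, Hlms×1, hLMS×1, hLMs×1, hLmS×1, hLms×1, hlMS×1, hlMs×1, hlmS×1, hlms×1
HhLlMMSs×HhLlMmSs grid (16·16=256): HHLLMMSS=2 HHLLMMSs=4 HHLLMMss=2 HHLLMmSS=2 HHLLMmSs=4 HHLLMmss=2 HHLlMMSS=4 HHLlMMSs=8 HHLlMMss=4 HHLlMmSS=4 HHLlMmSs=8 HHLlMmss=4 HHllMMSS=2 HHllMMSs=4 HHllMMss=2 HHllMmSS=2 HHllMmSs=4 HHllMmss=2 HhLLMMSS=4 HhLLMMSs=8 HhLLMMss=4 HhLLMmSS=4 HhLLMmSs=8 HhLLMmss=4 HhLlMMSS=8 HhLlMMSs=16 HhLlMMss=8 HhLlMmSS=8 HhLlMmSs=16 HhLlMmss=8 HhllMMSS=4 HhllMMSs=8 HhllMMss=4 HhllMmSS=4 HhllMmSs=8 HhllMmss=4 hhLLMMSS=2 hhLLMMSs=4 hhLLMMss=2 hhLLMmSS=2 hhLLMmSs=4 hhLLMmss=2 hhLlMMSS=4 hhLlMMSs=8 hhLlMMss=4 hhLlMmSS=4 hhLlMmSs=8 hhLlMmss=4 hhllMMSS=2 hhllMMSs=4 hhllMMss=2 hhllMmSS=2 hhllMmSs=4 hhllMmss=2
hhLlMmSS hits 4/256; gcd=4; 4÷4/256÷4 = 1/64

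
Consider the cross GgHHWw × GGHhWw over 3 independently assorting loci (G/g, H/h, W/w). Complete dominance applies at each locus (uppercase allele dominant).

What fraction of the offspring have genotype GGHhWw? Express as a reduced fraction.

GgHHWw gametes: GHW×2, GHw×2, gHW×2, gHw×2
GGHhWw gametes: GHW×2, GHw×2, GhW×2, Ghw×2
GgHHWw×GGHhWw grid (8·8=64): GGHHWW=4 GGHHWw=8 GGHHww=4 GGHhWW=4 GGHhWw=8 GGHhww=4 GgHHWW=4 GgHHWw=8 GgHHww=4 GgHhWW=4 GgHhWw=8 GgHhww=4
GGHhWw hits 8/64; gcd=8; 8÷8/64÷8 = 1/8

P(GGHhWw) = 1/8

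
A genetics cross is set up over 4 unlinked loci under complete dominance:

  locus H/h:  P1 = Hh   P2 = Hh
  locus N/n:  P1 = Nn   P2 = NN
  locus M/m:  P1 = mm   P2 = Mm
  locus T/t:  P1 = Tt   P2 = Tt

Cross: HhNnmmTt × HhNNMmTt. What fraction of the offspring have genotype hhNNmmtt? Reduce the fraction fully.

P(hhNNmmtt) = 1/64

HhNnmmTt gametes: HNmT×2, HNmt×2, HnmT×2, Hnmt×2, hNmT×2, hNmt×2, hnmT×2, hnmt×2
HhNNMmTt gametes: HNMT×2, HNMt×2, HNmT×2, HNmt×2, hNMT×2, hNMt×2, hNmT×2, hNmt×2
HhNnmmTt×HhNNMmTt grid (16·16=256): HHNNMmTT=4 HHNNMmTt=8 HHNNMmtt=4 HHNNmmTT=4 HHNNmmTt=8 HHNNmmtt=4 HHNnMmTT=4 HHNnMmTt=8 HHNnMmtt=4 HHNnmmTT=4 HHNnmmTt=8 HHNnmmtt=4 HhNNMmTT=8 HhNNMmTt=16 HhNNMmtt=8 HhNNmmTT=8 HhNNmmTt=16 HhNNmmtt=8 HhNnMmTT=8 HhNnMmTt=16 HhNnMmtt=8 HhNnmmTT=8 HhNnmmTt=16 HhNnmmtt=8 hhNNMmTT=4 hhNNMmTt=8 hhNNMmtt=4 hhNNmmTT=4 hhNNmmTt=8 hhNNmmtt=4 hhNnMmTT=4 hhNnMmTt=8 hhNnMmtt=4 hhNnmmTT=4 hhNnmmTt=8 hhNnmmtt=4
hhNNmmtt hits 4/256; gcd=4; 4÷4/256÷4 = 1/64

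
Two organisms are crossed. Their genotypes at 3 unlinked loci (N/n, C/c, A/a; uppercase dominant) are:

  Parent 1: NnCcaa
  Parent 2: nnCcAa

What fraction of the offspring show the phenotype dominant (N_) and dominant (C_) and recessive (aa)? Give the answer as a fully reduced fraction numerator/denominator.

P(N_ C_ aa) = 3/16

NnCcaa gametes: NCa×2, Nca×2, nCa×2, nca×2
nnCcAa gametes: nCA×2, nCa×2, ncA×2, nca×2
NnCcaa×nnCcAa grid (8·8=64): NnCCAa=4 NnCCaa=4 NnCcAa=8 NnCcaa=8 NnccAa=4 Nnccaa=4 nnCCAa=4 nnCCaa=4 nnCcAa=8 nnCcaa=8 nnccAa=4 nnccaa=4
N_ C_ aa hits 12/64; gcd=4; 12÷4/64÷4 = 3/16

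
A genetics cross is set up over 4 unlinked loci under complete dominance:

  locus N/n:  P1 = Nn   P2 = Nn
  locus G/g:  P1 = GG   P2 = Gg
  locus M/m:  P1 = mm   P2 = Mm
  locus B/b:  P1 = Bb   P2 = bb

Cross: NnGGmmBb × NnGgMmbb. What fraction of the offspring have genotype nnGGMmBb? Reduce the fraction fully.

NnGGmmBb gametes: NGmB×4, NGmb×4, nGmB×4, nGmb×4
NnGgMmbb gametes: NGMb×2, NGmb×2, NgMb×2, Ngmb×2, nGMb×2, nGmb×2, ngMb×2, ngmb×2
NnGGmmBb×NnGgMmbb grid (16·16=256): NNGGMmBb=8 NNGGMmbb=8 NNGGmmBb=8 NNGGmmbb=8 NNGgMmBb=8 NNGgMmbb=8 NNGgmmBb=8 NNGgmmbb=8 NnGGMmBb=16 NnGGMmbb=16 NnGGmmBb=16 NnGGmmbb=16 NnGgMmBb=16 NnGgMmbb=16 NnGgmmBb=16 NnGgmmbb=16 nnGGMmBb=8 nnGGMmbb=8 nnGGmmBb=8 nnGGmmbb=8 nnGgMmBb=8 nnGgMmbb=8 nnGgmmBb=8 nnGgmmbb=8
nnGGMmBb hits 8/256; gcd=8; 8÷8/256÷8 = 1/32

P(nnGGMmBb) = 1/32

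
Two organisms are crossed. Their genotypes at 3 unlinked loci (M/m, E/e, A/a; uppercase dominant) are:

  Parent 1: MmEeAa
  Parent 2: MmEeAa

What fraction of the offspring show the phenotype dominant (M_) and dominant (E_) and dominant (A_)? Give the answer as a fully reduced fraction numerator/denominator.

MmEeAa gametes: MEA×1, MEa×1, MeA×1, Mea×1, mEA×1, mEa×1, meA×1, mea×1
MmEeAa gametes: MEA×1, MEa×1, MeA×1, Mea×1, mEA×1, mEa×1, meA×1, mea×1
MmEeAa×MmEeAa grid (8·8=64): MMEEAA=1 MMEEAa=2 MMEEaa=1 MMEeAA=2 MMEeAa=4 MMEeaa=2 MMeeAA=1 MMeeAa=2 MMeeaa=1 MmEEAA=2 MmEEAa=4 MmEEaa=2 MmEeAA=4 MmEeAa=8 MmEeaa=4 MmeeAA=2 MmeeAa=4 Mmeeaa=2 mmEEAA=1 mmEEAa=2 mmEEaa=1 mmEeAA=2 mmEeAa=4 mmEeaa=2 mmeeAA=1 mmeeAa=2 mmeeaa=1
M_ E_ A_ hits 27/64; gcd=1; 27÷1/64÷1 = 27/64

P(M_ E_ A_) = 27/64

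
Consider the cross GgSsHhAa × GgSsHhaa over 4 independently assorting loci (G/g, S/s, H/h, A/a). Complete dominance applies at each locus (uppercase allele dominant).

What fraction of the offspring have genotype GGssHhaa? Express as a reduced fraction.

GgSsHhAa gametes: GSHA×1, GSHa×1, GShA×1, GSha×1, GsHA×1, GsHa×1, GshA×1, Gsha×1, gSHA×1, gSHa×1, gShA×1, gSha×1, gsHA×1, gsHa×1, gshA×1, gsha×1
GgSsHhaa gametes: GSHa×2, GSha×2, GsHa×2, Gsha×2, gSHa×2, gSha×2, gsHa×2, gsha×2
GgSsHhAa×GgSsHhaa grid (16·16=256): GGSSHHAa=2 GGSSHHaa=2 GGSSHhAa=4 GGSSHhaa=4 GGSShhAa=2 GGSShhaa=2 GGSsHHAa=4 GGSsHHaa=4 GGSsHhAa=8 GGSsHhaa=8 GGSshhAa=4 GGSshhaa=4 GGssHHAa=2 GGssHHaa=2 GGssHhAa=4 GGssHhaa=4 GGsshhAa=2 GGsshhaa=2 GgSSHHAa=4 GgSSHHaa=4 GgSSHhAa=8 GgSSHhaa=8 GgSShhAa=4 GgSShhaa=4 GgSsHHAa=8 GgSsHHaa=8 GgSsHhAa=16 GgSsHhaa=16 GgSshhAa=8 GgSshhaa=8 GgssHHAa=4 GgssHHaa=4 GgssHhAa=8 GgssHhaa=8 GgsshhAa=4 Ggsshhaa=4 ggSSHHAa=2 ggSSHHaa=2 ggSSHhAa=4 ggSSHhaa=4 ggSShhAa=2 ggSShhaa=2 ggSsHHAa=4 ggSsHHaa=4 ggSsHhAa=8 ggSsHhaa=8 ggSshhAa=4 ggSshhaa=4 ggssHHAa=2 ggssHHaa=2 ggssHhAa=4 ggssHhaa=4 ggsshhAa=2 ggsshhaa=2
GGssHhaa hits 4/256; gcd=4; 4÷4/256÷4 = 1/64

P(GGssHhaa) = 1/64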